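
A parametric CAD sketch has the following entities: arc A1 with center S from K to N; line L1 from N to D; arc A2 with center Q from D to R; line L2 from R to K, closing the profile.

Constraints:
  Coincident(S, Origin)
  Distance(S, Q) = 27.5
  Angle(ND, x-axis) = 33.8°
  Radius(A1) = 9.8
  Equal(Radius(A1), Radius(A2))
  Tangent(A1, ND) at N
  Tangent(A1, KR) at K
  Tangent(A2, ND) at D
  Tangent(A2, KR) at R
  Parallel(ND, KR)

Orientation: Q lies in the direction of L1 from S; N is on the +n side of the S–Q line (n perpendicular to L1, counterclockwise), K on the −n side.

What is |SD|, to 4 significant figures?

29.19

The slot axis is L1's direction at 33.8°, so u = (cos 33.8°, sin 33.8°) = (0.8310, 0.5563) and n = (−sin 33.8°, cos 33.8°) = (-0.5563, 0.8310). S is at the origin and Q lies 27.5 along u from S, so Q = 27.5·u = (22.85, 15.30). Tangency of A1 to both parallel lines with radius 9.8 puts N and K at S ± 9.8·n: N = (-5.452, 8.144), K = (5.452, -8.144). Equal radii place D and R the same way about Q: D = Q + 9.8·n = (17.40, 23.44), R = Q − 9.8·n = (28.30, 7.154). Then |SD| = |D − S| = 29.19.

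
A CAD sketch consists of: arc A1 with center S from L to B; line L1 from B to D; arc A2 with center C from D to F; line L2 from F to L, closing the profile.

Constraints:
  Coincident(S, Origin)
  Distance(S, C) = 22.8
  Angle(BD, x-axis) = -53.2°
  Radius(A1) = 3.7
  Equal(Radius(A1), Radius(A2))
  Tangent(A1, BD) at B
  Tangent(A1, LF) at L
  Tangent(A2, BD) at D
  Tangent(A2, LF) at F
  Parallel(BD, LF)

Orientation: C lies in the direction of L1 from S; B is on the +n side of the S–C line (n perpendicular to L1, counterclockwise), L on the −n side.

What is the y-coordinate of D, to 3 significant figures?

-16.0

The slot axis is L1's direction at -53.2°, so u = (cos -53.2°, sin -53.2°) = (0.599, -0.801) and n = (−sin -53.2°, cos -53.2°) = (0.801, 0.599). S is at the origin and C lies 22.8 along u from S, so C = 22.8·u = (13.7, -18.3). Tangency of A1 to both parallel lines with radius 3.7 puts B and L at S ± 3.7·n: B = (2.96, 2.22), L = (-2.96, -2.22). Equal radii place D and F the same way about C: D = C + 3.7·n = (16.6, -16.0), F = C − 3.7·n = (10.7, -20.5). So D.y = -16.0.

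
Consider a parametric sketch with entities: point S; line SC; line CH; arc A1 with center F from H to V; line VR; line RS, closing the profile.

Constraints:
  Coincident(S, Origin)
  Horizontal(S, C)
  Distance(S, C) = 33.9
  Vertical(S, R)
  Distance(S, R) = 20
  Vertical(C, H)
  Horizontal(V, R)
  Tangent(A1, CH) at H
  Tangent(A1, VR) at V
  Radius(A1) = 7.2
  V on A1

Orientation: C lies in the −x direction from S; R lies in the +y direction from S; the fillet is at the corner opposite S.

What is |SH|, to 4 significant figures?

36.24

S is at the origin; SC is horizontal with |SC| = 33.9 and C on the −x side, so C = (-33.90, 0.000). S and R share the same x with |SR| = 20.0 and R on the +y side, so R = (0.000, 20.00). The virtual corner opposite S is at (-33.90, 20.00). A1 meets CH tangentially, so FH is at right angles to CH and since A1 is tangent to VR there, FV ⟂ VR, with radius 7.2, so the center F sits 7.2 in from both sides at F = (-26.70, 12.80). That places the tangent points at H = (-33.90, 12.80) on CH and V = (-26.70, 20.00) on VR. Then |SH| = |H − S| = 36.24.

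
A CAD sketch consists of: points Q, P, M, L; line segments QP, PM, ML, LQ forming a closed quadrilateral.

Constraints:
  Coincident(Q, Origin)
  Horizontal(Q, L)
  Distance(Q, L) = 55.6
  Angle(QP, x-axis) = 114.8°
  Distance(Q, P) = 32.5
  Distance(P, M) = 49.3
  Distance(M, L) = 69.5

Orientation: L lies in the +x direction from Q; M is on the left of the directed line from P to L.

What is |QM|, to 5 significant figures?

66.116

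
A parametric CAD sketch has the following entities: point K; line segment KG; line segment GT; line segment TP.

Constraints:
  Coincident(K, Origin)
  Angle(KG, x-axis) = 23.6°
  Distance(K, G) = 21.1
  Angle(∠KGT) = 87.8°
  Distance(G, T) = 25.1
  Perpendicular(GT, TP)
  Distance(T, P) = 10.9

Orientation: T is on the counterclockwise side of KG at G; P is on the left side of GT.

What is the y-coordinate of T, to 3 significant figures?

31.0

K is at the origin; KG runs at 23.6° with length 21.1, so G = 21.1·(cos 23.6°, sin 23.6°) = (19.3, 8.45). ∠KGT = 87.8°, so GT runs at 23.6° + (180° − 87.8°) = 116° from the x-axis; with |GT| = 25.1, T = G + 25.1·(cos 116°, sin 116°) = (8.41, 31.0). So T.y = 31.0.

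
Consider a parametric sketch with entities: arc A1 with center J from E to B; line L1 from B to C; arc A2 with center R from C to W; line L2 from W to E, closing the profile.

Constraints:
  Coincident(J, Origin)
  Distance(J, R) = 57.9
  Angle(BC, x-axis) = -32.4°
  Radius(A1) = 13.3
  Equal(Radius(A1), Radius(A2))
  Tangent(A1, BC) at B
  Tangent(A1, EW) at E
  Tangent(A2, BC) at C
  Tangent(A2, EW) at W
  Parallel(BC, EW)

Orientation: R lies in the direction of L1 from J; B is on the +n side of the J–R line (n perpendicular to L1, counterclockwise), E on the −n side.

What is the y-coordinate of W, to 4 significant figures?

-42.25

The slot axis is L1's direction at -32.4°, so u = (cos -32.4°, sin -32.4°) = (0.8443, -0.5358) and n = (−sin -32.4°, cos -32.4°) = (0.5358, 0.8443). J is at the origin and R lies 57.9 along u from J, so R = 57.9·u = (48.89, -31.02). Tangency of A1 to both parallel lines with radius 13.3 puts B and E at J ± 13.3·n: B = (7.126, 11.23), E = (-7.126, -11.23). Equal radii place C and W the same way about R: C = R + 13.3·n = (56.01, -19.79), W = R − 13.3·n = (41.76, -42.25). So W.y = -42.25.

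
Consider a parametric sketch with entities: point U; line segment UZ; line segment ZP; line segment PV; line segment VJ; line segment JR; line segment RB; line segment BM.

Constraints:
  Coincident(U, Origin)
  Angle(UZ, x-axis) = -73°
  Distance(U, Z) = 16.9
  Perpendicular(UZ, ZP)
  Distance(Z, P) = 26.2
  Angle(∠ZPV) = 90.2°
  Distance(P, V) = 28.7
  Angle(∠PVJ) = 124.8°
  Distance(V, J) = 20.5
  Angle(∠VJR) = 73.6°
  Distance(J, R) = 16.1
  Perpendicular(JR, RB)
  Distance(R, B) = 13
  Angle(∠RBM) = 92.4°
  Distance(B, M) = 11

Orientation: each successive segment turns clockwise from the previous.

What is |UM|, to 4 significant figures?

25.18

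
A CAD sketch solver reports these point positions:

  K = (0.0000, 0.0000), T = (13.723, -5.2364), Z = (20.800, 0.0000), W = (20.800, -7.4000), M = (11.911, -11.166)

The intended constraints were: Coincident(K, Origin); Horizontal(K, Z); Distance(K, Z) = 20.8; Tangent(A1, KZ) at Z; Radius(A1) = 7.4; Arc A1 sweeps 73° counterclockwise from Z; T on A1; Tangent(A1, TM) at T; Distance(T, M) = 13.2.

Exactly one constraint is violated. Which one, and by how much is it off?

Distance(T, M) = 13.2 — off by 7.00.

K = (0.00, 0.00) ✓; K.y = 0.00, Z.y = 0.00 ✓; |KZ| = 20.80 ✓; ∠(WZ, ZK) = 90.00° ✓; |WZ| = 7.400 ✓; bearing(W→T) − bearing(W→Z) = 73.00° ✓; |WT| = 7.400 ✓; ∠(WT, TM) = 89.99° ✓; |TM| = 6.200 ✗.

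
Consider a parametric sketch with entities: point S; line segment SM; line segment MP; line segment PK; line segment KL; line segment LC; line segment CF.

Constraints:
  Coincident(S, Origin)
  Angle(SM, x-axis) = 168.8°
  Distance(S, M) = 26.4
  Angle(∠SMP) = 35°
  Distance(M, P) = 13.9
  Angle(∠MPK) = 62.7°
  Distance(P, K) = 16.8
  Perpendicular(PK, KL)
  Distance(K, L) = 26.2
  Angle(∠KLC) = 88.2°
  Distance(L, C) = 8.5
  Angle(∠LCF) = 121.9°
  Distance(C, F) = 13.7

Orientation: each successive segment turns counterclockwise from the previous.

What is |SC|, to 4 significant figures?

39.78

PK ⟂ KL, so KL runs at 161.1°; with |KL| = 26.2, L = (-35.62, 19.48). ∠KLC = 88.2° gives LC at -107.1° from the x-axis; with |LC| = 8.5, C = (-38.12, 11.35). Then |SC| = |C − S| = 39.78.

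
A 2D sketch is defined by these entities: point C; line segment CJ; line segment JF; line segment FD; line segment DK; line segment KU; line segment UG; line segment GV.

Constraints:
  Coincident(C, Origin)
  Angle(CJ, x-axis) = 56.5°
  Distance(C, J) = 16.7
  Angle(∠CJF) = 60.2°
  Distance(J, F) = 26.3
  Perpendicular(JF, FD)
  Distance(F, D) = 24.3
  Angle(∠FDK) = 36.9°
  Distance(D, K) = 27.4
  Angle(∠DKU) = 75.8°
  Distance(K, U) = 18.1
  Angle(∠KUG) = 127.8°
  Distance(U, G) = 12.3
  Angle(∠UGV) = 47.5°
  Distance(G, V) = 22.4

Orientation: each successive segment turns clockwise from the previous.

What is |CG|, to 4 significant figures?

31.75

∠DKU = 75.8° gives KU at -40.60° from the x-axis; with |KU| = 18.1, U = (25.25, -7.725). ∠KUG = 127.8° gives UG at -92.80° from the x-axis; with |UG| = 12.3, G = (24.65, -20.01). Then |CG| = |G − C| = 31.75.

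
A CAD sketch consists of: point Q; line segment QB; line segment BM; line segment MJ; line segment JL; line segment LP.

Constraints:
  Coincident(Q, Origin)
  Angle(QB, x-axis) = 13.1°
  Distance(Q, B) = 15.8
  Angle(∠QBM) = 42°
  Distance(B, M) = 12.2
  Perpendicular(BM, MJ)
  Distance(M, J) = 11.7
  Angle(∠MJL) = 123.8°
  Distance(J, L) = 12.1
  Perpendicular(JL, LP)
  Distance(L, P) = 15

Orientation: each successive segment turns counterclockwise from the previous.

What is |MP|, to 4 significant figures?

19.34

Q is at the origin; QB runs at 13.1° with length 15.8, so B = (15.39, 3.581). ∠QBM = 42.0° gives BM at 151.1° from the x-axis; with |BM| = 12.2, M = (4.708, 9.477). BM is perpendicular to MJ, so MJ runs at -118.9°; with |MJ| = 11.7, J = (-0.9463, -0.7658). ∠MJL = 123.8° gives JL at -62.70° from the x-axis; with |JL| = 12.1, L = (4.603, -11.52). JL is perpendicular to LP, so LP runs at 27.30°; with |LP| = 15.0, P = (17.93, -4.638). Then |MP| = |P − M| = 19.34.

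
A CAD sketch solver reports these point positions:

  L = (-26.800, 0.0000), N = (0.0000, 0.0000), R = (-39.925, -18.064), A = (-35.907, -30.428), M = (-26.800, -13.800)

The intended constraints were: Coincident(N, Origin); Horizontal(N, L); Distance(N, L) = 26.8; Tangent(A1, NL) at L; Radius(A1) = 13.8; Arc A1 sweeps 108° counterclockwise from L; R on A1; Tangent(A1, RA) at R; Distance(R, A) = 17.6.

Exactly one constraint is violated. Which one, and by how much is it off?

Distance(R, A) = 17.6 — off by 4.60.

N = (0.00, 0.00) ✓; N.y = 0.00, L.y = 0.00 ✓; |NL| = 26.80 ✓; ∠(ML, LN) = 90.00° ✓; |ML| = 13.80 ✓; bearing(M→R) − bearing(M→L) = 108.0° ✓; |MR| = 13.80 ✓; ∠(MR, RA) = 89.99° ✓; |RA| = 13.00 ✗.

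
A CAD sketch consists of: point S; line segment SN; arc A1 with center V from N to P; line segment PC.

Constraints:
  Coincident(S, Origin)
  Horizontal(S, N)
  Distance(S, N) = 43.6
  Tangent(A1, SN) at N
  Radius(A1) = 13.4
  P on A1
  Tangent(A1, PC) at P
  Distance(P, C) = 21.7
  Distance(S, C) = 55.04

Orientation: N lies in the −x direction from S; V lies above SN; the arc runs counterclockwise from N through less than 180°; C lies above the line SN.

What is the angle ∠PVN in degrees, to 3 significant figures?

112°

S is at the origin; SN is horizontal with |SN| = 43.6 and N on the −x side, so N = (-43.6, 0.00). Since A1 is tangent to SN there, VN ⟂ SN, so V = N + (0, 13.4) = (-43.6, 13.4). Since VP ⟂ PC (tangency), |VC| = √(13.4² + 21.7²) = 25.5 regardless of where P sits on A1. So C lies on both circle(S, 55.04) and circle(V, 25.5); the above-SN intersection is C = (-39.3, 38.5). P is the foot of the tangent from C: P = (-31.2, 18.4).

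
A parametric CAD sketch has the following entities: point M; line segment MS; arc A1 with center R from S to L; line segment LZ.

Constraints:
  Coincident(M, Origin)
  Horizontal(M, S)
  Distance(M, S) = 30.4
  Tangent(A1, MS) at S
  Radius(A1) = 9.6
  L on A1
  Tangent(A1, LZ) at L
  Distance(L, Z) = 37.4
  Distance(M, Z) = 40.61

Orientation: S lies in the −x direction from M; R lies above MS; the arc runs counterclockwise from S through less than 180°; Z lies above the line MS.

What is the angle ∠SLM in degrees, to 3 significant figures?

132°

M is at the origin; MS is horizontal with |MS| = 30.4 and S on the −x side, so S = (-30.4, 0.00). Tangency of A1 to MS means the radius RS is perpendicular to MS, so R = S + (0, 9.6) = (-30.4, 9.60). Since RL ⟂ LZ (tangency), |RZ| = √(9.6² + 37.4²) = 38.6 regardless of where L sits on A1. So Z lies on both circle(M, 40.61) and circle(R, 38.6); the above-MS intersection is Z = (-6.67, 40.1). L is the foot of the tangent from Z: L = (-21.6, 5.77).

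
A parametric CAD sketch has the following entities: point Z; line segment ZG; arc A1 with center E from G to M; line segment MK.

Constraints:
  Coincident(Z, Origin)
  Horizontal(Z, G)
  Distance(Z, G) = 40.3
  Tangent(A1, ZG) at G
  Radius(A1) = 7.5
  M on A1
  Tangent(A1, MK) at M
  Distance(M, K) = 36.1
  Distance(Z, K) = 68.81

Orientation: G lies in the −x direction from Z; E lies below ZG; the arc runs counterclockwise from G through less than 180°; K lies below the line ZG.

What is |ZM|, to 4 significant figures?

48.01

Checks: |EM| = 7.500 ✓; ∠(EM, MK) = 90.00° ✓; |MK| = 36.10 ✓; |ZK| = 68.81 ✓.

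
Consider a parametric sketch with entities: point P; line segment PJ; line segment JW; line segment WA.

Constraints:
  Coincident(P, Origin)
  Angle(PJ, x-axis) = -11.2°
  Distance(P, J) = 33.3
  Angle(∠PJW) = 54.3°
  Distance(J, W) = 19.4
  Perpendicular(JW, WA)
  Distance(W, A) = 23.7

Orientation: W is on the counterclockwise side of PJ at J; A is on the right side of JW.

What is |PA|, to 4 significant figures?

50.74

∠PJW = 54.3°, so JW runs at -11.2° + (180° − 54.3°) = 114.5° from the x-axis; with |JW| = 19.4, W = J + 19.4·(cos 114.5°, sin 114.5°) = (24.62, 11.19). JW ⟂ WA; with |WA| = 23.7 on the right of JW, A = W + 23.7·(0.9100, 0.4147) = (46.19, 21.01). Then |PA| = |A − P| = 50.74.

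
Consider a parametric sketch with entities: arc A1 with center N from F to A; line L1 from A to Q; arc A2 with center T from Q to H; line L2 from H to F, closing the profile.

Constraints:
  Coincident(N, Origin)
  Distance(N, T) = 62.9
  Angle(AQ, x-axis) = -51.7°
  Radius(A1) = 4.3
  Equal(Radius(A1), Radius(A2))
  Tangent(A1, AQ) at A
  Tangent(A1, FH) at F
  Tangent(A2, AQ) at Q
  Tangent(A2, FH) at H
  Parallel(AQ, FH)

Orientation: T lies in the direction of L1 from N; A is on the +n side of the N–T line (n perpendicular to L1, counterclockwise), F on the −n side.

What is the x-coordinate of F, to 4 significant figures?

-3.375

The slot axis is L1's direction at -51.7°, so u = (cos -51.7°, sin -51.7°) = (0.6198, -0.7848) and n = (−sin -51.7°, cos -51.7°) = (0.7848, 0.6198). N is at the origin and T lies 62.9 along u from N, so T = 62.9·u = (38.98, -49.36). Tangency of A1 to both parallel lines with radius 4.3 puts A and F at N ± 4.3·n: A = (3.375, 2.665), F = (-3.375, -2.665). So F.x = -3.375.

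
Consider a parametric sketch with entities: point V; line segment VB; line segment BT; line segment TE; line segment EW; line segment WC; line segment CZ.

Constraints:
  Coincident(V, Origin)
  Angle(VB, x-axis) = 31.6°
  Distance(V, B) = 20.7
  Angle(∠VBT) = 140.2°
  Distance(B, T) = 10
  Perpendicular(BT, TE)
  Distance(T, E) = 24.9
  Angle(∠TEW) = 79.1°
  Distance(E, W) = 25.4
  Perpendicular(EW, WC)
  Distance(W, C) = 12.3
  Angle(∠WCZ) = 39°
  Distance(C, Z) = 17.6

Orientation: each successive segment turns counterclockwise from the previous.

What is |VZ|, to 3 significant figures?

15.5

The perpendicularity gives WC at right angles to EW, so WC runs at -7.70°; with |WC| = 12.3, C = (6.01, 1.45). ∠WCZ = 39.0° gives CZ at 133° from the x-axis; with |CZ| = 17.6, Z = (-6.06, 14.3). Then |VZ| = |Z − V| = 15.5.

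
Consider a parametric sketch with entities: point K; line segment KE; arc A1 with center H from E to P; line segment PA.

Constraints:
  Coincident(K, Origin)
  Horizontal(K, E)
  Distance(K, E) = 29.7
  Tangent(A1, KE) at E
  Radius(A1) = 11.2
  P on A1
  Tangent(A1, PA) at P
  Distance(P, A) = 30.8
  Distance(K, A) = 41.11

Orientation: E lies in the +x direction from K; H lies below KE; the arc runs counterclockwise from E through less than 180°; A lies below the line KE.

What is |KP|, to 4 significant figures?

20.76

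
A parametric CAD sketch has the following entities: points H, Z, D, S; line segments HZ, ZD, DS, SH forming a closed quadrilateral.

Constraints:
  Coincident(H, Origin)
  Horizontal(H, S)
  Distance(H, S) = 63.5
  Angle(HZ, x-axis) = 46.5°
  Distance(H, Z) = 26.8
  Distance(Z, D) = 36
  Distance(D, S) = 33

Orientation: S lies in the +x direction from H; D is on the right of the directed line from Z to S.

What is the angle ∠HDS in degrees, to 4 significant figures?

134.3°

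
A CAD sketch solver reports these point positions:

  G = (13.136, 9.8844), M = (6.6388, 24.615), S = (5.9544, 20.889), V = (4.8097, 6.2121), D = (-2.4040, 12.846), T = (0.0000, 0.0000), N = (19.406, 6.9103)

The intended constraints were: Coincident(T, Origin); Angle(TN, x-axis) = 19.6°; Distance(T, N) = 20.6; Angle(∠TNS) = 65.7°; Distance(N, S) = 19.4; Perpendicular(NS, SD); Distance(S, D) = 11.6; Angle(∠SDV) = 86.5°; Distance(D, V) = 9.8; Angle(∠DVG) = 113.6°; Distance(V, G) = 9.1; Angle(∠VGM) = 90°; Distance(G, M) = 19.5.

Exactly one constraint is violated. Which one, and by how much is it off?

Distance(G, M) = 19.5 — off by 3.40.

T = (0.00, 0.00) ✓; TN at 19.60° ✓; |TN| = 20.60 ✓; ∠TNS = 65.70° ✓; |NS| = 19.40 ✓; ∠(NS, SD) = 90.00° ✓; |SD| = 11.60 ✓; ∠SDV = 86.50° ✓; |DV| = 9.800 ✓; ∠DVG = 113.6° ✓; |VG| = 9.100 ✓; ∠VGM = 90.00° ✓; |GM| = 16.10 ✗.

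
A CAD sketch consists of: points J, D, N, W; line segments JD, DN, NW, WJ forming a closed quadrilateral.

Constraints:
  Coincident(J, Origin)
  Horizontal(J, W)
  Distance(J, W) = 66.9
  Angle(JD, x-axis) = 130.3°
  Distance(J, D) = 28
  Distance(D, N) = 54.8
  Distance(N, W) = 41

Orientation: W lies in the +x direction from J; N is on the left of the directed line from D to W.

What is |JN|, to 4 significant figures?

45.50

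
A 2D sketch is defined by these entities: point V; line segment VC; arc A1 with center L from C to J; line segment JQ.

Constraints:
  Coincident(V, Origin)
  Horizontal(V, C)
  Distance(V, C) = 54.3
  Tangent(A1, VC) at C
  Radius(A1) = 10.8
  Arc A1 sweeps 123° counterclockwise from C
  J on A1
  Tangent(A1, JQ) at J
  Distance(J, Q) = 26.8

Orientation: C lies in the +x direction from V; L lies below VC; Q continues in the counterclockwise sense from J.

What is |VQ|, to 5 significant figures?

71.513

V is at the origin; VC is horizontal with |VC| = 54.3 and C on the +x side, so C = (54.300, 0.0000). A1 meets VC tangentially, so LC is at right angles to VC, so L = C + (0, -10.8) = (54.300, -10.800). On A1, C sits at bearing 90° from L; a 123° counterclockwise sweep puts J at bearing 213°, so J = L + 10.8·(cos 213°, sin 213°) = (45.242, -16.682). A1 meets JQ tangentially, so LJ is at right angles to JQ, so JQ runs along (−sin 213°, cos 213°); with |JQ| = 26.8, Q = (59.839, -39.158). Then |VQ| = |Q − V| = 71.513.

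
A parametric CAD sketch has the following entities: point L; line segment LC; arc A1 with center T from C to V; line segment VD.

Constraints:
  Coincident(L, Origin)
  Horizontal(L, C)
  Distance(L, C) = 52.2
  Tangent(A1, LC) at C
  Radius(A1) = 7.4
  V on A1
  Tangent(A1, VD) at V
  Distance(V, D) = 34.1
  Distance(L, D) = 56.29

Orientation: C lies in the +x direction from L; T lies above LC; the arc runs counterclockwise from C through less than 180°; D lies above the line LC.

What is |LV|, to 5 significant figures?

59.498

Checks: |LC| = 52.20 ✓; |TV| = 7.400 ✓; ∠(TV, VD) = 90.00° ✓; |VD| = 34.10 ✓; |LD| = 56.29 ✓.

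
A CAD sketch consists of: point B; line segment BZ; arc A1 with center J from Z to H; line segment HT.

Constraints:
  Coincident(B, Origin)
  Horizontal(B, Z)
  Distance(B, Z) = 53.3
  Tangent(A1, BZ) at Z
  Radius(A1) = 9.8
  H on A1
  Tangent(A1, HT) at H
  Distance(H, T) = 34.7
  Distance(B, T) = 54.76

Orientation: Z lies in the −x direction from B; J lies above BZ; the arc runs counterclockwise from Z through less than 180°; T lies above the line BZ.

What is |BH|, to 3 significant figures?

44.4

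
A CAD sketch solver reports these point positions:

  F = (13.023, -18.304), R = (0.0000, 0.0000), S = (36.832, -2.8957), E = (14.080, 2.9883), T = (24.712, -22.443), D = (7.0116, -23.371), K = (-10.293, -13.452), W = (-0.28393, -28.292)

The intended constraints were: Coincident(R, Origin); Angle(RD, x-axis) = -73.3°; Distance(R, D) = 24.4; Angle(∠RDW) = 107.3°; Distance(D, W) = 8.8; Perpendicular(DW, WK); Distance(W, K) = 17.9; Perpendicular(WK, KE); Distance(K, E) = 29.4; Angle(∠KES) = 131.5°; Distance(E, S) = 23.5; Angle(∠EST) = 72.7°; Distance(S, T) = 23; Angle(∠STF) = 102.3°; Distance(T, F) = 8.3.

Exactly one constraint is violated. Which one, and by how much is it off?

Distance(T, F) = 8.3 — off by 4.10.

R = (0.00, 0.00) ✓; RD at -73.30° ✓; |RD| = 24.40 ✓; ∠RDW = 107.3° ✓; |DW| = 8.800 ✓; ∠(DW, WK) = 90.00° ✓; |WK| = 17.90 ✓; ∠(WK, KE) = 90.00° ✓; |KE| = 29.40 ✓; ∠KES = 131.5° ✓; |ES| = 23.50 ✓; ∠EST = 72.70° ✓; |ST| = 23.00 ✓; ∠STF = 102.3° ✓; |TF| = 12.40 ✗.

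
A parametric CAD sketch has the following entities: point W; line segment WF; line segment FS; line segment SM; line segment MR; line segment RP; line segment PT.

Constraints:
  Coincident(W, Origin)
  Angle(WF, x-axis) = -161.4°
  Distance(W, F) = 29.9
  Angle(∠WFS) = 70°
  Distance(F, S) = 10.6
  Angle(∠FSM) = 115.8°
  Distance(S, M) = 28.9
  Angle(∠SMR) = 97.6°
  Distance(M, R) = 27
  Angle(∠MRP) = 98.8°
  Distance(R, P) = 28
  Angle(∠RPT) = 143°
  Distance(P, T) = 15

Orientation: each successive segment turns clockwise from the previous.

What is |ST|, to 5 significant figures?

30.576

W is at the origin; WF runs at -161.4° with length 29.9, so F = (-28.338, -9.5369). ∠WFS = 70.0° gives FS at 88.600° from the x-axis; with |FS| = 10.6, S = (-28.079, 1.0600). ∠FSM = 115.8° gives SM at 24.400° from the x-axis; with |SM| = 28.9, M = (-1.7605, 12.999). ∠SMR = 97.6° gives MR at -58.000° from the x-axis; with |MR| = 27.0, R = (12.547, -9.8986). ∠MRP = 98.8° gives RP at -139.20° from the x-axis; with |RP| = 28.0, P = (-8.6486, -28.194). ∠RPT = 143.0° gives PT at -176.20° from the x-axis; with |PT| = 15.0, T = (-23.616, -29.189). Then |ST| = |T − S| = 30.576.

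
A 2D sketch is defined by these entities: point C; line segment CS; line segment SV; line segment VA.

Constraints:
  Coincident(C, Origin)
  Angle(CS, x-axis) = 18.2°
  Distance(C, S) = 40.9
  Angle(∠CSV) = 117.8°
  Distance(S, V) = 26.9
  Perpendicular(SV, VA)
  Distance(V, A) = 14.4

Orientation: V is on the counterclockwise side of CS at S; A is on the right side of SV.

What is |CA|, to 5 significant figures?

68.352

∠CSV = 117.8°, so SV runs at 18.2° + (180° − 117.8°) = 80.400° from the x-axis; with |SV| = 26.9, V = S + 26.9·(cos 80.400°, sin 80.400°) = (43.340, 39.298). SV ⟂ VA; with |VA| = 14.4 on the right of SV, A = V + 14.4·(0.98600, -0.16677) = (57.538, 36.896). Then |CA| = |A − C| = 68.352.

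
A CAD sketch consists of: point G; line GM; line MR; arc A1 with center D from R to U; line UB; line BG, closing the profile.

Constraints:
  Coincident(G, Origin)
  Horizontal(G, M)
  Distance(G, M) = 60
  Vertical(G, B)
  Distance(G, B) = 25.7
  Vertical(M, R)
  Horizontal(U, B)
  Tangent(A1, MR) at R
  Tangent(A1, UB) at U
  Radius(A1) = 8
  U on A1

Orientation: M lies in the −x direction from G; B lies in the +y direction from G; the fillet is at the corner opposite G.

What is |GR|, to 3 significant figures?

62.6

G is at the origin; GM is horizontal with |GM| = 60.0 and M on the −x side, so M = (-60.0, 0.00). G and B share the same x with |GB| = 25.7 and B on the +y side, so B = (0.00, 25.7). The virtual corner opposite G is at (-60.0, 25.7). The tangent condition forces DR to be normal to MR and since A1 is tangent to UB there, DU ⟂ UB, with radius 8.0, so the center D sits 8.0 in from both sides at D = (-52.0, 17.7). That places the tangent points at R = (-60.0, 17.7) on MR and U = (-52.0, 25.7) on UB. Then |GR| = |R − G| = 62.6.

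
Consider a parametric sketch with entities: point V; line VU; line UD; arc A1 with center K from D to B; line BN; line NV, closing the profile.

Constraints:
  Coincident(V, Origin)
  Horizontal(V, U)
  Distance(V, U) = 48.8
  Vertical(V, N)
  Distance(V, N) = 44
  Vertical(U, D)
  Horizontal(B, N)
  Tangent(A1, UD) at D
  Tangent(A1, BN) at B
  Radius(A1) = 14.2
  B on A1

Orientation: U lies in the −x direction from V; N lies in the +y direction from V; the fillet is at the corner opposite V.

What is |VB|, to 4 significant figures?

55.97

The virtual corner opposite V is at (-48.80, 44.00). The tangent condition forces KD to be normal to UD and the tangent condition forces KB to be normal to BN, with radius 14.2, so the center K sits 14.2 in from both sides at K = (-34.60, 29.80). That places the tangent points at D = (-48.80, 29.80) on UD and B = (-34.60, 44.00) on BN. Then |VB| = |B − V| = 55.97.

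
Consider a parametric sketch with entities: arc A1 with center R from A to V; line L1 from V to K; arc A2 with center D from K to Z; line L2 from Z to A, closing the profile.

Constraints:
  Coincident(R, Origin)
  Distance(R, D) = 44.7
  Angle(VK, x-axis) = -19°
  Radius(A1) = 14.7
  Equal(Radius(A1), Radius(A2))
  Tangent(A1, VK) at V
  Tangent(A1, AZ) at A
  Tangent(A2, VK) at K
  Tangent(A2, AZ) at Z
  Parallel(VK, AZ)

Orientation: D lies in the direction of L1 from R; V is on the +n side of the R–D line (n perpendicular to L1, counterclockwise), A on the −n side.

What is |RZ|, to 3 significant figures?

47.1

The slot axis is L1's direction at -19.0°, so u = (cos -19.0°, sin -19.0°) = (0.946, -0.326) and n = (−sin -19.0°, cos -19.0°) = (0.326, 0.946). R is at the origin and D lies 44.7 along u from R, so D = 44.7·u = (42.3, -14.6). Tangency of A1 to both parallel lines with radius 14.7 puts V and A at R ± 14.7·n: V = (4.79, 13.9), A = (-4.79, -13.9). Equal radii place K and Z the same way about D: K = D + 14.7·n = (47.1, -0.654), Z = D − 14.7·n = (37.5, -28.5). Then |RZ| = |Z − R| = 47.1.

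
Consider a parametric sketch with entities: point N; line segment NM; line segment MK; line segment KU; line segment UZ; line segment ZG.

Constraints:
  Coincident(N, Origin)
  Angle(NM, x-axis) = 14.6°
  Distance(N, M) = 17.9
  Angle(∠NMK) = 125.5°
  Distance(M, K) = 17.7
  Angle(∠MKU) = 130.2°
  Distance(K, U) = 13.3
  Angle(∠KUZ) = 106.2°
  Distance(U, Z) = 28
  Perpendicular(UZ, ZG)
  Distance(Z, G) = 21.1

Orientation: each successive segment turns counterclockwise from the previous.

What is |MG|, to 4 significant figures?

22.84

∠KUZ = 106.2° gives UZ at -167.3° from the x-axis; with |UZ| = 28.0, Z = (-10.11, 26.54). UZ is perpendicular to ZG, so ZG runs at -77.30°; with |ZG| = 21.1, G = (-5.468, 5.952). Then |MG| = |G − M| = 22.84.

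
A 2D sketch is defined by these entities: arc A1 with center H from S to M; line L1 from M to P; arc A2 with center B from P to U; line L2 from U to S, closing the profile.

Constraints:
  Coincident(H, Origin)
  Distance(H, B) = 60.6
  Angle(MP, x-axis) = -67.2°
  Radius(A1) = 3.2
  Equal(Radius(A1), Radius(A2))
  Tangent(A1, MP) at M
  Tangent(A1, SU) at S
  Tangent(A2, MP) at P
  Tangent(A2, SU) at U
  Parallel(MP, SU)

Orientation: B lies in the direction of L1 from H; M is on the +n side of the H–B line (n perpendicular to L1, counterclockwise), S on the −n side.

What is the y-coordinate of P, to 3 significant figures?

-54.6

The slot axis is L1's direction at -67.2°, so u = (cos -67.2°, sin -67.2°) = (0.388, -0.922) and n = (−sin -67.2°, cos -67.2°) = (0.922, 0.388). H is at the origin and B lies 60.6 along u from H, so B = 60.6·u = (23.5, -55.9). Tangency of A1 to both parallel lines with radius 3.2 puts M and S at H ± 3.2·n: M = (2.95, 1.24), S = (-2.95, -1.24). Equal radii place P and U the same way about B: P = B + 3.2·n = (26.4, -54.6), U = B − 3.2·n = (20.5, -57.1). So P.y = -54.6.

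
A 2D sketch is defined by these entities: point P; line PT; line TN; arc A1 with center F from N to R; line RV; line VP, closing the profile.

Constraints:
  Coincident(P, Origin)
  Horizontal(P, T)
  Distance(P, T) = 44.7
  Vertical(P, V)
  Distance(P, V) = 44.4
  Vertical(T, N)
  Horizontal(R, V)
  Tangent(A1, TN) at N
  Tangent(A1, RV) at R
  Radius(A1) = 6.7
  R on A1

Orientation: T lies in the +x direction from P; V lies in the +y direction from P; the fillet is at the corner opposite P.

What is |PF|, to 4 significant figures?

53.53

P is at the origin; P and T share the same y with |PT| = 44.7 and T on the +x side, so T = (44.70, 0.000). P and V share the same x with |PV| = 44.4 and V on the +y side, so V = (0.000, 44.40). The virtual corner opposite P is at (44.70, 44.40). Tangency of A1 to TN means the radius FN is perpendicular to TN and A1 meets RV tangentially, so FR is at right angles to RV, with radius 6.7, so the center F sits 6.7 in from both sides at F = (38.00, 37.70). Then |PF| = |F − P| = 53.53.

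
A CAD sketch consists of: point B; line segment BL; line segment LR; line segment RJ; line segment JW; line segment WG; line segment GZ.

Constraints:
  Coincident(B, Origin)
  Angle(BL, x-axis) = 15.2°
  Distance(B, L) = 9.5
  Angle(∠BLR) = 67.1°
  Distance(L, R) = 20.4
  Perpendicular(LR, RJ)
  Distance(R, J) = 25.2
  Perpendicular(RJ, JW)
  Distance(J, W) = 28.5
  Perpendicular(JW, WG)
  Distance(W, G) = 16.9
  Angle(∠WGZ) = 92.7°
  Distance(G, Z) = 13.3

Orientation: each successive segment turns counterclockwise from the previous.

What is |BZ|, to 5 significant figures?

1.8378

The perpendicularity gives WG at right angles to JW, so WG runs at 38.100°; with |WG| = 16.9, G = (7.6341, -9.0048). ∠WGZ = 92.7° gives GZ at 125.40° from the x-axis; with |GZ| = 13.3, Z = (-0.070353, 1.8364). Then |BZ| = |Z − B| = 1.8378.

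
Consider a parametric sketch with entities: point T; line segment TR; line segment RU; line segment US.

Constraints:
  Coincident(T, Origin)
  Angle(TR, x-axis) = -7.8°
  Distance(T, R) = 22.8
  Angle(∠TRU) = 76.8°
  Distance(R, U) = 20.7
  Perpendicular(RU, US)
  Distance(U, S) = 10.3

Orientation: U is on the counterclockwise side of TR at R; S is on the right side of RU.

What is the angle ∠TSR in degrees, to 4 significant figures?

38.06°

T is at the origin; TR runs at -7.8° with length 22.8, so R = 22.8·(cos -7.8°, sin -7.8°) = (22.59, -3.094). ∠TRU = 76.8°, so RU runs at -7.8° + (180° − 76.8°) = 95.40° from the x-axis; with |RU| = 20.7, U = R + 20.7·(cos 95.40°, sin 95.40°) = (20.64, 17.51). RU is perpendicular to US; with |US| = 10.3 on the right of RU, S = U + 10.3·(0.9956, 0.09411) = (30.90, 18.48). Then cos ∠TSR = ST·SR / (|ST||SR|), giving 38.06°.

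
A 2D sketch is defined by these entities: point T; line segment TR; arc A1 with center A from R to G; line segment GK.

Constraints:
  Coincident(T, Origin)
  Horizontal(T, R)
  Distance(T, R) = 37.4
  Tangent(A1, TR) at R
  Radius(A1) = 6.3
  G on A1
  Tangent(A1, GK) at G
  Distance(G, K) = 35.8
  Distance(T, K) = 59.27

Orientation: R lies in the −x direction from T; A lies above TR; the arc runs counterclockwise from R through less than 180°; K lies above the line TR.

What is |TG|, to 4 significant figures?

32.37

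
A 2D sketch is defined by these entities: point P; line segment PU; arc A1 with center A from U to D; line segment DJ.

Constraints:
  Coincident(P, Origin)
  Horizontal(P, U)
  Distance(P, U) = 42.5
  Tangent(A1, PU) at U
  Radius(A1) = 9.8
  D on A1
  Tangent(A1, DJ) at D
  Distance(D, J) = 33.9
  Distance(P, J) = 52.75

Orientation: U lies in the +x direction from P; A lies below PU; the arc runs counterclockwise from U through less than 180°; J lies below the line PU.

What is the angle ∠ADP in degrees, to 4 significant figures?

168.0°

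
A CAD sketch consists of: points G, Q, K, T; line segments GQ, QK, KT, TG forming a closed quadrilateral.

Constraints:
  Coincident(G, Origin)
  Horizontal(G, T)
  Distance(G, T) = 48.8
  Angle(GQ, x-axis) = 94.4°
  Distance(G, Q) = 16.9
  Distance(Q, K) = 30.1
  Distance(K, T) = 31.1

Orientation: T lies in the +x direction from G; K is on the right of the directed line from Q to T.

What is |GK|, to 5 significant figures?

19.248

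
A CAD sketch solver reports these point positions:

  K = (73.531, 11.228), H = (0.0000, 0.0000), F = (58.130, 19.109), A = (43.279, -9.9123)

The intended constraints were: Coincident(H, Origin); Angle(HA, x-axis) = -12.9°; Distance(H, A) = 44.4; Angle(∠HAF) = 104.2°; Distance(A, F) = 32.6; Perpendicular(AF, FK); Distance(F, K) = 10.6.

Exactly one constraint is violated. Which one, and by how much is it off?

Distance(F, K) = 10.6 — off by 6.70.

H = (0.00, 0.00) ✓; HA at -12.90° ✓; |HA| = 44.40 ✓; ∠HAF = 104.2° ✓; |AF| = 32.60 ✓; ∠(AF, FK) = 90.00° ✓; |FK| = 17.30 ✗.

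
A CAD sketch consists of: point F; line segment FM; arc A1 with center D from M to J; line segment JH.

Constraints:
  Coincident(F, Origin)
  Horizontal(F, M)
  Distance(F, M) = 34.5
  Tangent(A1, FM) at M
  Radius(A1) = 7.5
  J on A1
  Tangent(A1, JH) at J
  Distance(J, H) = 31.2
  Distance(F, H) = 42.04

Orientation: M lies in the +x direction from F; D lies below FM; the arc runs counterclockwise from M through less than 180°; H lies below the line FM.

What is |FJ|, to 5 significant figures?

27.806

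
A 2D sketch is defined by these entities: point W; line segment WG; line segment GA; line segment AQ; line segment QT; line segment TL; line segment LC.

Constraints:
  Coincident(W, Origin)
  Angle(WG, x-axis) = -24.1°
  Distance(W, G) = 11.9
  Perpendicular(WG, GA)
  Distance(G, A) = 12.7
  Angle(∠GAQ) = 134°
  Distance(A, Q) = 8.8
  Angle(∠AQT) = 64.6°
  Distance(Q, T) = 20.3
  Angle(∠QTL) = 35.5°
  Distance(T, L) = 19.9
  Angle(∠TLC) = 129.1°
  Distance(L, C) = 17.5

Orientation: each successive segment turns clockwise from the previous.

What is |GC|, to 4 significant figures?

29.03

W is at the origin; WG runs at -24.1° with length 11.9, so G = (10.86, -4.859). The perpendicularity gives GA at right angles to WG, so GA runs at -114.1°; with |GA| = 12.7, A = (5.677, -16.45). ∠GAQ = 134.0° gives AQ at -160.1° from the x-axis; with |AQ| = 8.8, Q = (-2.598, -19.45). ∠AQT = 64.6° gives QT at 84.50° from the x-axis; with |QT| = 20.3, T = (-0.6519, 0.7591). ∠QTL = 35.5° gives TL at -60.00° from the x-axis; with |TL| = 19.9, L = (9.298, -16.47). ∠TLC = 129.1° gives LC at -110.9° from the x-axis; with |LC| = 17.5, C = (3.055, -32.82). Then |GC| = |C − G| = 29.03.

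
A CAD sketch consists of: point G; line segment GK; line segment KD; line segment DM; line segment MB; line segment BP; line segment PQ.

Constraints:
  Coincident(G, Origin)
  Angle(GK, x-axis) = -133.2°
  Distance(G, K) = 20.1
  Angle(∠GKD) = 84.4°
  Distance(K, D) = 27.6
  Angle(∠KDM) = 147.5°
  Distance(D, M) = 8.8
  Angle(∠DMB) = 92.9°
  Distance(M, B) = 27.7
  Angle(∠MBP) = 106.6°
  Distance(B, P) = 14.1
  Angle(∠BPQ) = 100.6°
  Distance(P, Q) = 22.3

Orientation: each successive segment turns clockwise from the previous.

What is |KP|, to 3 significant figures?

26.7

∠DMB = 92.9° gives MB at 11.6° from the x-axis; with |MB| = 27.7, B = (-6.14, 20.4). ∠MBP = 106.6° gives BP at -61.8° from the x-axis; with |BP| = 14.1, P = (0.527, 7.96). Then |KP| = |P − K| = 26.7.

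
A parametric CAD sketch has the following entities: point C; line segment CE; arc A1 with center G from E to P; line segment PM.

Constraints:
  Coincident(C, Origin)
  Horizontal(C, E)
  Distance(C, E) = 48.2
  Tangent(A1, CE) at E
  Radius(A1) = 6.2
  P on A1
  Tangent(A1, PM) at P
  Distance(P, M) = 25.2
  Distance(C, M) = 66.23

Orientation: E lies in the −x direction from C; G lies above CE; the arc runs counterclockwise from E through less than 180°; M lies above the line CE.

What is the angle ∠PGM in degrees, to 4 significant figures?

76.18°

C is at the origin; CE is horizontal with |CE| = 48.2 and E on the −x side, so E = (-48.20, 0.000). Since A1 is tangent to CE there, GE ⟂ CE, so G = E + (0, 6.2) = (-48.20, 6.200). Since GP ⟂ PM (tangency), |GM| = √(6.2² + 25.2²) = 25.95 regardless of where P sits on A1. So M lies on both circle(C, 66.23) and circle(G, 25.95); the above-CE intersection is M = (-59.19, 29.71). P is the foot of the tangent from M: P = (-43.37, 10.09).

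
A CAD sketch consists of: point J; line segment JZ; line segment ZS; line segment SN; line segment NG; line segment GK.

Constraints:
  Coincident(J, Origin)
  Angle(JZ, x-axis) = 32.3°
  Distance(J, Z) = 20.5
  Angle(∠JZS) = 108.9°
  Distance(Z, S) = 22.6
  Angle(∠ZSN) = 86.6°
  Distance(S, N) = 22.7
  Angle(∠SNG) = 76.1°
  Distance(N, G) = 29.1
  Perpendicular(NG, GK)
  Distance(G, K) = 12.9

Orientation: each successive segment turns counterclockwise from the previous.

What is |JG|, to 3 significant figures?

5.39

J is at the origin; JZ runs at 32.3° with length 20.5, so Z = (17.3, 11.0). ∠JZS = 108.9° gives ZS at 103° from the x-axis; with |ZS| = 22.6, S = (12.1, 32.9). ∠ZSN = 86.6° gives SN at -163° from the x-axis; with |SN| = 22.7, N = (-9.64, 26.4). ∠SNG = 76.1° gives NG at -59.3° from the x-axis; with |NG| = 29.1, G = (5.22, 1.36). Then |JG| = |G − J| = 5.39.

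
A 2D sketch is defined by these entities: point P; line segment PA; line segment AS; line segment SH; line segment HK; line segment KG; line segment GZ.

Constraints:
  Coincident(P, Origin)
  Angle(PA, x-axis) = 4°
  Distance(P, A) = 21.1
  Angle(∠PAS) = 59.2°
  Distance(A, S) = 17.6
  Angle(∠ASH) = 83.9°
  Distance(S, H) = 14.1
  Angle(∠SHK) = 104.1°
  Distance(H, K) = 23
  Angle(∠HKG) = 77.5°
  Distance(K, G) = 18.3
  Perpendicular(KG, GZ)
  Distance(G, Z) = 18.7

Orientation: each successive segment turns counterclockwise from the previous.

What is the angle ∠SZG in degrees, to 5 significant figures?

169.45°

P is at the origin; PA runs at 4.0° with length 21.1, so A = (21.049, 1.4719). ∠PAS = 59.2° gives AS at 124.80° from the x-axis; with |AS| = 17.6, S = (11.004, 15.924). ∠ASH = 83.9° gives SH at -139.10° from the x-axis; with |SH| = 14.1, H = (0.34651, 6.6922). ∠SHK = 104.1° gives HK at -63.200° from the x-axis; with |HK| = 23.0, K = (10.717, -13.837). ∠HKG = 77.5° gives KG at 39.300° from the x-axis; with |KG| = 18.3, G = (24.878, -2.2464). The perpendicularity gives GZ at right angles to KG, so GZ runs at 129.30°; with |GZ| = 18.7, Z = (13.034, 12.224). Then cos ∠SZG = ZS·ZG / (|ZS||ZG|), giving 169.45°.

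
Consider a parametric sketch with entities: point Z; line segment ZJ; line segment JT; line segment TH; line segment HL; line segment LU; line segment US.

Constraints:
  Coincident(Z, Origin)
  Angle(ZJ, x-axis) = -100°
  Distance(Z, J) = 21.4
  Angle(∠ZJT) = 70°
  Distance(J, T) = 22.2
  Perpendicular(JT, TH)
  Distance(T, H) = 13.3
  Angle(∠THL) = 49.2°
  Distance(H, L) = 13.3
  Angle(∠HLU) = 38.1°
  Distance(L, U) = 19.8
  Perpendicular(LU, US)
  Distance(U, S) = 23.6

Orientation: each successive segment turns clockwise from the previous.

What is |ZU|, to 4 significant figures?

28.58

Z is at the origin; ZJ runs at -100.0° with length 21.4, so J = (-3.716, -21.07). ∠ZJT = 70.0° gives JT at 150.0° from the x-axis; with |JT| = 22.2, T = (-22.94, -9.975). JT is perpendicular to TH, so TH runs at 60.00°; with |TH| = 13.3, H = (-16.29, 1.543). ∠THL = 49.2° gives HL at -70.80° from the x-axis; with |HL| = 13.3, L = (-11.92, -11.02). ∠HLU = 38.1° gives LU at 147.3° from the x-axis; with |LU| = 19.8, U = (-28.58, -0.3202). Then |ZU| = |U − Z| = 28.58.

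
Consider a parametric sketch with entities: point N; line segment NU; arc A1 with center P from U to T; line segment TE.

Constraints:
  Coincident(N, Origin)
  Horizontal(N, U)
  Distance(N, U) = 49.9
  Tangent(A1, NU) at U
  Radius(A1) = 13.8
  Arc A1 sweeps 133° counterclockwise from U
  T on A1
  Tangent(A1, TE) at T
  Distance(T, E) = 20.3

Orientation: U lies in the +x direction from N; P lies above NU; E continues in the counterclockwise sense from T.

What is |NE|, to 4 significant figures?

59.82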